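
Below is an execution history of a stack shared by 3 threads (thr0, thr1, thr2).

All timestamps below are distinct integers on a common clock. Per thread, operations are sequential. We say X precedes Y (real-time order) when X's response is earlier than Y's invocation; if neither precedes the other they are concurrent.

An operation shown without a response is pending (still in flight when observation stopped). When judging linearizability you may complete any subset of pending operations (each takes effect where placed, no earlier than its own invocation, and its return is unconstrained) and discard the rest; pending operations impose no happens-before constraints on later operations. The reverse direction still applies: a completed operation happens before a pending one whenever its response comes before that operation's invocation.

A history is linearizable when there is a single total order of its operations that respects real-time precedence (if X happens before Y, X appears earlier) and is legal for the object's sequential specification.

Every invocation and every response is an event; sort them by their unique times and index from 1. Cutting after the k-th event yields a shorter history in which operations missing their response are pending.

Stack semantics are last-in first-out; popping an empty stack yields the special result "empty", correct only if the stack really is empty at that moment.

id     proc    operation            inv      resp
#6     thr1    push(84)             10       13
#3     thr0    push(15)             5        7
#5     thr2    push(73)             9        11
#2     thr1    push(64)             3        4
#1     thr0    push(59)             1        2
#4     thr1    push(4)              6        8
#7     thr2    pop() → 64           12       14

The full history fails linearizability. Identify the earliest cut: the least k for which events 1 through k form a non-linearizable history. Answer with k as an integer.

14

a valid linearization of events 1..13 exists, for instance #1, #2, #3, #4, #5, #6:
after step 1 (#1 push(59)): stack <59>
after step 2 (#2 push(64)): stack <59,64>
after step 3 (#3 push(15)): stack <59,64,15>
after step 4 (#4 push(4)): stack <59,64,15,4>
after step 5 (#5 push(73)): stack <59,64,15,4,73>
after step 6 (#6 push(84)): stack <59,64,15,4,73,84>
adding event 14 (#7 responds at 14) leaves no legal real-time order
one such order, #1, #2, #3, #4, #5, #6, #7, breaks at step 7 where #7 pop() → 64 is illegal
one such order, #1, #2, #3, #4, #5, #7, #6, breaks at step 6 where #7 pop() → 64 is illegal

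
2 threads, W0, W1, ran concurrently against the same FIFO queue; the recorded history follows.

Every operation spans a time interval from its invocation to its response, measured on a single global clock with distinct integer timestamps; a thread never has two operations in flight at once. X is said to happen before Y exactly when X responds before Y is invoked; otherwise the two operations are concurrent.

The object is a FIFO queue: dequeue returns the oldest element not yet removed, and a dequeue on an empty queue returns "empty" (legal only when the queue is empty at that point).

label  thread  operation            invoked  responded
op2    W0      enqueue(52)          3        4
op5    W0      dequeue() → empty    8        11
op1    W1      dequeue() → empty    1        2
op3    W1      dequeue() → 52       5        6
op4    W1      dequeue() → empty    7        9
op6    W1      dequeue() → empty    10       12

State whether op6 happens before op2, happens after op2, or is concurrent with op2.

op6 spans [10,12], op2 spans [3,4]
resp(op2)=4 < inv(op6)=10

after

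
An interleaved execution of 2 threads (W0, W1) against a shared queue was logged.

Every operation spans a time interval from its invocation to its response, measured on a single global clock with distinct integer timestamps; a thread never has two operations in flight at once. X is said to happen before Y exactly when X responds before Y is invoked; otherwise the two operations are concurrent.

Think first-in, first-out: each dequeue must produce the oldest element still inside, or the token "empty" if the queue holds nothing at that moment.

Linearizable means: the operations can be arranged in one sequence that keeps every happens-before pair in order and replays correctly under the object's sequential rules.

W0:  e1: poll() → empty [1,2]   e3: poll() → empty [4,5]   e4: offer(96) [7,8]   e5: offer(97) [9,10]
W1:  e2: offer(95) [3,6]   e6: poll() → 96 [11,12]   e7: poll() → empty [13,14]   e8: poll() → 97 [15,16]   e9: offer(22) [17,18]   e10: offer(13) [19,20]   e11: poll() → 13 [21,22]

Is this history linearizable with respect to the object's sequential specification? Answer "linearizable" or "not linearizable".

not linearizable

events 1..11 are fine; event 12 — the response of e6 at time 12 — makes the prefix non-linearizable
all 2 real-time-respecting orders fail — 6 completed queue operations, no legal replay
one such order, e1, e2, e3, e4, e5, e6, breaks at step 3 where e3 poll() → empty is illegal
one such order, e1, e3, e2, e4, e5, e6, breaks at step 6 where e6 poll() → 96 is illegal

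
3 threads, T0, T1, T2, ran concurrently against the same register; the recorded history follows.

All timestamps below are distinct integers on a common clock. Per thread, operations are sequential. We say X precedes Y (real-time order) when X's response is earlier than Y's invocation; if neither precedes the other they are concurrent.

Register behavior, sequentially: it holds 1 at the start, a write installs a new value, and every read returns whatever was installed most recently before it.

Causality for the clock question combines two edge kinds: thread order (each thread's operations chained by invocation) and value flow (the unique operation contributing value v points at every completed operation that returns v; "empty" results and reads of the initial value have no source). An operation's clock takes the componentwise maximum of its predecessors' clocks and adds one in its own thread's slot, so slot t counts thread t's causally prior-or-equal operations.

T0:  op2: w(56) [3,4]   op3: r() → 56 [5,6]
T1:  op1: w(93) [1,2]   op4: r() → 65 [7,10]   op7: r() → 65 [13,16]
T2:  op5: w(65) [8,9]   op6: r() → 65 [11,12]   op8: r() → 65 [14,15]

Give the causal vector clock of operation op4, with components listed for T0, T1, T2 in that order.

(0, 2, 1)

no predecessors for op5 (invoked 8): T2 increments from zero → (0, 0, 1)
no predecessors for op1 (invoked 1): T1 increments from zero → (0, 1, 0)
no predecessors for op2 (invoked 3): T0 increments from zero → (1, 0, 0)
invoked at 11, op6 merges VC(op5)=(0, 0, 1) and bumps T2's slot → (0, 0, 2)
invoked at 5, op3 merges VC(op2)=(1, 0, 0) and bumps T0's slot → (2, 0, 0)
invoked at 14, op8 merges VC(op5)=(0, 0, 1), VC(op6)=(0, 0, 2) and bumps T2's slot → (0, 0, 3)
invoked at 7, op4 merges VC(op1)=(0, 1, 0), VC(op5)=(0, 0, 1) and bumps T1's slot → (0, 2, 1)
invoked at 13, op7 merges VC(op4)=(0, 2, 1), VC(op5)=(0, 0, 1) and bumps T1's slot → (0, 3, 1)
target: VC(op4) = (0, 2, 1)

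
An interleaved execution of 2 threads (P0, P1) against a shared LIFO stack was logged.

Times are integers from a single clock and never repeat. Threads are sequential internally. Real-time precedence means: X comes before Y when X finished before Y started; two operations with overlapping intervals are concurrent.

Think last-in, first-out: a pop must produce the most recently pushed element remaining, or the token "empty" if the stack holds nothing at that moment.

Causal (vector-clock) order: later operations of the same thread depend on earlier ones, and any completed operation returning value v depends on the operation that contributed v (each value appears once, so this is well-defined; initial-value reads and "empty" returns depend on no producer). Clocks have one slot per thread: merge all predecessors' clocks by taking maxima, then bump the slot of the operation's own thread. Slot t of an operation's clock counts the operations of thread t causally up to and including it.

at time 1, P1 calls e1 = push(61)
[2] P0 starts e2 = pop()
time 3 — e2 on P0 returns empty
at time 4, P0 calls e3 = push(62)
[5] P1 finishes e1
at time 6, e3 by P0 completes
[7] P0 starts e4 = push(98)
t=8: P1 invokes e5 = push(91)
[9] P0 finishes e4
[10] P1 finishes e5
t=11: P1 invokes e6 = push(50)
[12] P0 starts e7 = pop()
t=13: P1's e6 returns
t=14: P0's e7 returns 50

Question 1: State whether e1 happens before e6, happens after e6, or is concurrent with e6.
Answer: before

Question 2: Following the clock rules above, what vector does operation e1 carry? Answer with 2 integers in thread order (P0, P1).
Answer: (0, 1)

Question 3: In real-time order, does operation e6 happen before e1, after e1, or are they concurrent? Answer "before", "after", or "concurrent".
Answer: after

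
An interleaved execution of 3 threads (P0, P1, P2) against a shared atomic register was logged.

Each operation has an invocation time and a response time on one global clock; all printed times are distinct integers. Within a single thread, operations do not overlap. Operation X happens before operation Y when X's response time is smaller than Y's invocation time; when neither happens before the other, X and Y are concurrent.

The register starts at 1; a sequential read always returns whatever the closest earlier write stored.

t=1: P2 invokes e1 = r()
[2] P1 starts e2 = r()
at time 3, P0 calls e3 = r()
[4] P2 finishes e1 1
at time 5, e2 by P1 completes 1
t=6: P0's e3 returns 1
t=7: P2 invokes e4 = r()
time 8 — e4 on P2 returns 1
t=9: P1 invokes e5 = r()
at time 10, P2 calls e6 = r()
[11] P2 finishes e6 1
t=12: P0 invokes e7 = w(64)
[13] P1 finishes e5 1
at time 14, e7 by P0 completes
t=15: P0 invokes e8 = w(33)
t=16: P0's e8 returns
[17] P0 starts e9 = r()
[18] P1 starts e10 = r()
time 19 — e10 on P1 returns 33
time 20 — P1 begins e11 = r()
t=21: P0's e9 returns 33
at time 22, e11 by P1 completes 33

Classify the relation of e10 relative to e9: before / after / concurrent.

concurrent

e10 spans [18,19], e9 spans [17,21]
the intervals overlap in both directions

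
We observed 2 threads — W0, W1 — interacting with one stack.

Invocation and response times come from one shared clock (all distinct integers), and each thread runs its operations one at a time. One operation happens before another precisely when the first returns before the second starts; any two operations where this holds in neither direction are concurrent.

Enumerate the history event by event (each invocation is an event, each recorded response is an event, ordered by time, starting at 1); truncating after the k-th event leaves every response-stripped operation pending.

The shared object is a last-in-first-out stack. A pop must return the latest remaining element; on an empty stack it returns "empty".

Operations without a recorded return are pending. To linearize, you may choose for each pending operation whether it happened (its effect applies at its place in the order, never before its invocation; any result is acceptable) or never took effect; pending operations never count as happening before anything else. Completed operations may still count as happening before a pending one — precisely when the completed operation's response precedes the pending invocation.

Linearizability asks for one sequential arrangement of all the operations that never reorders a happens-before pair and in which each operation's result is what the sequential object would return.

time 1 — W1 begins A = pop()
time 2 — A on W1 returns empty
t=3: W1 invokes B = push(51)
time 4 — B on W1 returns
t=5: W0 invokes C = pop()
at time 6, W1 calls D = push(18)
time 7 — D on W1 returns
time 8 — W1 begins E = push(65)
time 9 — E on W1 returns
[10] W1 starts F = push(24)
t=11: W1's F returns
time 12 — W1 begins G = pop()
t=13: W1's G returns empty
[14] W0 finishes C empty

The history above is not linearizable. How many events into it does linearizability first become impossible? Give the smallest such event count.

events 1..12 are linearizable; a witness order is A, B, C, D, E, F:
after step 1 (A pop() → empty): stack <>
after step 2 (B push(51)): stack <51>
after step 3 (C pop() (pending, included)): stack <>
after step 4 (D push(18)): stack <18>
after step 5 (E push(65)): stack <18,65>
after step 6 (F push(24)): stack <18,65,24>
adding event 13 (G responds at 13) leaves no legal real-time order
include/drop combinations of the 1 pending operation (C) were all tried; none helps
take A, B, D, E, F, G (pending dropped): step 6 already fails, because G pop() → empty cannot occur there

13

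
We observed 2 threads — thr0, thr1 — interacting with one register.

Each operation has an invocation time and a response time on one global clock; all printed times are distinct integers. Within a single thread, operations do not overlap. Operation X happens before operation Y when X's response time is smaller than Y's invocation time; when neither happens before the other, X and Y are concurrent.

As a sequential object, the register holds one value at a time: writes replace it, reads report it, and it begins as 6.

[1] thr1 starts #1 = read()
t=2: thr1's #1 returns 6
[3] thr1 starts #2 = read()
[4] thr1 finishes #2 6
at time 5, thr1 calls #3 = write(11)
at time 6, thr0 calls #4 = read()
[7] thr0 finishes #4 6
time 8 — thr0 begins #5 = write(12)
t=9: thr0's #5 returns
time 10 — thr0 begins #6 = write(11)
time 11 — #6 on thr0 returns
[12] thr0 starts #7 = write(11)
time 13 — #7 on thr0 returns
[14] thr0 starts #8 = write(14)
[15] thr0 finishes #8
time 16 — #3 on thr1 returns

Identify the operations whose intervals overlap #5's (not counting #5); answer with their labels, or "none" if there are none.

#3

#5 spans [8,9]: anything still running between times 8 and 9 counts as concurrent
#1 [1,2]: before
#2 [3,4]: before
#3 [5,16]: concurrent
#4 [6,7]: before
#6 [10,11]: after
#7 [12,13]: after
#8 [14,15]: after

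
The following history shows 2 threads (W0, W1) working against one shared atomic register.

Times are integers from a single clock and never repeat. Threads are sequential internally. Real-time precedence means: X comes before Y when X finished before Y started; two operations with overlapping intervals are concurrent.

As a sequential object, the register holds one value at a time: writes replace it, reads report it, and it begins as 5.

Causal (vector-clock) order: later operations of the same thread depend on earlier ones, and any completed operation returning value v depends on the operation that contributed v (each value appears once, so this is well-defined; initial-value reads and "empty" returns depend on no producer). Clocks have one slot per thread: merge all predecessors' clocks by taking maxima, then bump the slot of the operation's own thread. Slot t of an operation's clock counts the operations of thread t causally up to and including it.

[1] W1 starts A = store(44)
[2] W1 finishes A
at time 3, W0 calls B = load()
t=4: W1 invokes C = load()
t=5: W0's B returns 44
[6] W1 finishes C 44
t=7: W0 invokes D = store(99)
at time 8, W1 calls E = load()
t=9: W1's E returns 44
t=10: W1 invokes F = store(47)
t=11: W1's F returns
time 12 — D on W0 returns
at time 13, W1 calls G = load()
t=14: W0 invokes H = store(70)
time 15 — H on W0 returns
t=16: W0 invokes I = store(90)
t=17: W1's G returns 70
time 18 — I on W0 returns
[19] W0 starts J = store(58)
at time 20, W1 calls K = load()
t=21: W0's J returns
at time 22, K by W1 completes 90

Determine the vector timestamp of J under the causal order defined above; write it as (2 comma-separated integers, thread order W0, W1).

(5, 1)

invoked at 1, A has no predecessors; its own W1 bump gives (0, 1)
VC(C, invoked at 4): max of VC(A)=(0, 1), then +1 on thread W1 → (0, 2)
VC(B, invoked at 3): max of VC(A)=(0, 1), then +1 on thread W0 → (1, 1)
VC(E, invoked at 8): max of VC(A)=(0, 1), VC(C)=(0, 2), then +1 on thread W1 → (0, 3)
VC(D, invoked at 7): max of VC(B)=(1, 1), then +1 on thread W0 → (2, 1)
VC(F, invoked at 10): max of VC(E)=(0, 3), then +1 on thread W1 → (0, 4)
VC(H, invoked at 14): max of VC(D)=(2, 1), then +1 on thread W0 → (3, 1)
VC(I, invoked at 16): max of VC(H)=(3, 1), then +1 on thread W0 → (4, 1)
VC(J, invoked at 19): max of VC(I)=(4, 1), then +1 on thread W0 → (5, 1)
VC(G, invoked at 13): max of VC(F)=(0, 4), VC(H)=(3, 1), then +1 on thread W1 → (3, 5)
VC(K, invoked at 20): max of VC(G)=(3, 5), VC(I)=(4, 1), then +1 on thread W1 → (4, 6)
target: VC(J) = (5, 1)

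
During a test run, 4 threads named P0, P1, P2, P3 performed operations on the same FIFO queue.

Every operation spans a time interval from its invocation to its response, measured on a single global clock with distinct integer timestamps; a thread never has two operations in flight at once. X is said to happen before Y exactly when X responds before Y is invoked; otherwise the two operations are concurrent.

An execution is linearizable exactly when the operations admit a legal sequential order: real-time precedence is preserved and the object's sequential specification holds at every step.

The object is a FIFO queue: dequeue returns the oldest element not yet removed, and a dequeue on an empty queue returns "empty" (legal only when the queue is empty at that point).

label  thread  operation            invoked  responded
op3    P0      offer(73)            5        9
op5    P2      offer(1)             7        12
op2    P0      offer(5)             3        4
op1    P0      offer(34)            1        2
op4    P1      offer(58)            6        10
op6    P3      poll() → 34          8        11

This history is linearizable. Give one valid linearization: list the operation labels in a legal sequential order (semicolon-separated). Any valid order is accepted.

op1; op2; op3; op4; op5; op6

1. op1 offer(34), leaving queue <34>
2. op2 offer(5), leaving queue <34,5>
3. op3 offer(73), leaving queue <34,5,73>
4. op4 offer(58), leaving queue <34,5,73,58>
5. op5 offer(1), leaving queue <34,5,73,58,1>
6. op6 poll() → 34, leaving queue <5,73,58,1>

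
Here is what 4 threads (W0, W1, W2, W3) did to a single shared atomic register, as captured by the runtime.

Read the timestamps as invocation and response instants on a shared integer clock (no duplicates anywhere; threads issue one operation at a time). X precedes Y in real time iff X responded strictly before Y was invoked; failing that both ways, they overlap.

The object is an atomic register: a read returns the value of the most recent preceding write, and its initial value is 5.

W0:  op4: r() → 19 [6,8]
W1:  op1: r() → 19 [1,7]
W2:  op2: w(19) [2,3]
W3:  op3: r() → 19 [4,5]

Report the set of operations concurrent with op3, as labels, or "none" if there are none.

op1

overlap test against op3 [4,5]: concurrent iff the interval meets 4..5
op1 [1,7]: concurrent
op2 [2,3]: before
op4 [6,8]: after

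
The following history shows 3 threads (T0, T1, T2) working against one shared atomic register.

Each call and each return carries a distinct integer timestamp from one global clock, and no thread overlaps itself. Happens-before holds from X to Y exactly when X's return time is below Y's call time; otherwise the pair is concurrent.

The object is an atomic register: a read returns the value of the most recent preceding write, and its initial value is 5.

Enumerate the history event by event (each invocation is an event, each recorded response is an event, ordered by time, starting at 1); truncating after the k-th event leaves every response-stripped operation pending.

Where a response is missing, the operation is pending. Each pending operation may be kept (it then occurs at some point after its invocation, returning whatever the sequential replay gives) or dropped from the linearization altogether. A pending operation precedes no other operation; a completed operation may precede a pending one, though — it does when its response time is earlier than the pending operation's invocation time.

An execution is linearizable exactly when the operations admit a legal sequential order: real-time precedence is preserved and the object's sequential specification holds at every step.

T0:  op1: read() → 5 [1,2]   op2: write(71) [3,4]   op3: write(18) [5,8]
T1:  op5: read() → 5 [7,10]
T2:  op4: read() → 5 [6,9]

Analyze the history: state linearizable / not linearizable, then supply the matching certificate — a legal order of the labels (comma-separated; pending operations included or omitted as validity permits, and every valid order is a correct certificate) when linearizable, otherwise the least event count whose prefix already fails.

through event 8 a valid linearization exists; event 9 (op4 responding at time 9) ends that
every one of the 2 real-time-consistent orders over 4 completed atomic register ops fails the sequential spec
every completion of the 1 pending operation (op5) was checked; none linearizes
for example op1, op2, op3, op4 (pending dropped) fails at step 4: op4 read() → 5 is not legal there
for example op1, op2, op4, op3 (pending dropped) fails at step 3: op4 read() → 5 is not legal there

not linearizable — minimal violating prefix: 9 events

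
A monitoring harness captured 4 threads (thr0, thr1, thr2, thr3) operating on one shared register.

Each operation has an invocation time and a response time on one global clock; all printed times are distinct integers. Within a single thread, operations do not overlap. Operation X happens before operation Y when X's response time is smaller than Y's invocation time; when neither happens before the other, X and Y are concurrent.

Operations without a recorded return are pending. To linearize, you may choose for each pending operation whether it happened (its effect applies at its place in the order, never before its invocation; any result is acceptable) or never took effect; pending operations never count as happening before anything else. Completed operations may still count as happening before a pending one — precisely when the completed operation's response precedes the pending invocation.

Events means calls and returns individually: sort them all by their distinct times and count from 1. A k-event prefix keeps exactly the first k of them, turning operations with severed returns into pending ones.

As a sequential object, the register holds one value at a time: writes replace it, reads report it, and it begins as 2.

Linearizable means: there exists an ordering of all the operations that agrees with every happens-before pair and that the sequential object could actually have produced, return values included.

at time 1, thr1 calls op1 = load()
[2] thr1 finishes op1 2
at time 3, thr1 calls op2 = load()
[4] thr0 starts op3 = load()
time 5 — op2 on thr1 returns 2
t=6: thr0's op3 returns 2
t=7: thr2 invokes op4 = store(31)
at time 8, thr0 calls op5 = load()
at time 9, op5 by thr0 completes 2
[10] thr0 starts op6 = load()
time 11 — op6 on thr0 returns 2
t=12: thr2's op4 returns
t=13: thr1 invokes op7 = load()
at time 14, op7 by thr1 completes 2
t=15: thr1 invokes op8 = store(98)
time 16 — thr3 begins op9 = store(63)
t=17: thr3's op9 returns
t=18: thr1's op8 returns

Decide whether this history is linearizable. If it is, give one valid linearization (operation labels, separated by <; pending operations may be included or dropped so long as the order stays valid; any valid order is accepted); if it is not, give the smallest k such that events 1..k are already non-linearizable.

events 1..13 are fine; event 14 — the response of op7 at time 14 — makes the prefix non-linearizable
7 completed operations, 6 real-time-consistent orders — every register replay fails
sample order op1, op2, op3, op4, op5, op6, op7 stalls at step 5 — op5 load() → 2 has no legal effect
sample order op1, op2, op3, op5, op4, op6, op7 stalls at step 6 — op6 load() → 2 has no legal effect

not linearizable — minimal violating prefix: 14 events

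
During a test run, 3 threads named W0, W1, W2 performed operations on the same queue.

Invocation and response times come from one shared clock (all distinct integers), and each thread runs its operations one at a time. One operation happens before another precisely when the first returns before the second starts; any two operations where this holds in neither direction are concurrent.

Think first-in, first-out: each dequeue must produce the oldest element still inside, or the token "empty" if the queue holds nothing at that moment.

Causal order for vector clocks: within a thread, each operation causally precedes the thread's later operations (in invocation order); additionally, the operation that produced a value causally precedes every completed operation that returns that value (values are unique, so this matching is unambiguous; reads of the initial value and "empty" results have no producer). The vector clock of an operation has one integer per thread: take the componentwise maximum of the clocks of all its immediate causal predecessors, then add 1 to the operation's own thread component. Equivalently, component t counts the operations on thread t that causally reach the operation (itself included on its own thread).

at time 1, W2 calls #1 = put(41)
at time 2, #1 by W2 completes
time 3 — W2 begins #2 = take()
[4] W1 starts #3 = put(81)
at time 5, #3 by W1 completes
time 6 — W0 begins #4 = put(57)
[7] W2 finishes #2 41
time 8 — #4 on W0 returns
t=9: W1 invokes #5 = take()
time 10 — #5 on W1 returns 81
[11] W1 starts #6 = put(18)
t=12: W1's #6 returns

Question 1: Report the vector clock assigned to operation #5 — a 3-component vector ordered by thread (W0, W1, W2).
(0, 2, 0)

invoked at 1, #1 has no predecessors; its own W2 bump gives (0, 0, 1)
invoked at 4, #3 has no predecessors; its own W1 bump gives (0, 1, 0)
invoked at 6, #4 has no predecessors; its own W0 bump gives (1, 0, 0)
#2 (invocation 3): componentwise max over VC(#1)=(0, 0, 1), +1 at W2, giving (0, 0, 2)
#5 (invocation 9): componentwise max over VC(#3)=(0, 1, 0), +1 at W1, giving (0, 2, 0)
#6 (invocation 11): componentwise max over VC(#5)=(0, 2, 0), +1 at W1, giving (0, 3, 0)
target: VC(#5) = (0, 2, 0)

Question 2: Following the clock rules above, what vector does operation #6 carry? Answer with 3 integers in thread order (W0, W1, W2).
(0, 3, 0)

VC(#1, invoked at 1): no causal predecessors; +1 on W2 → (0, 0, 1)
VC(#3, invoked at 4): no causal predecessors; +1 on W1 → (0, 1, 0)
VC(#4, invoked at 6): no causal predecessors; +1 on W0 → (1, 0, 0)
#2, invoked 3, takes VC(#1)=(0, 0, 1) under max, adds 1 for W2 → (0, 0, 2)
#5, invoked 9, takes VC(#3)=(0, 1, 0) under max, adds 1 for W1 → (0, 2, 0)
#6, invoked 11, takes VC(#5)=(0, 2, 0) under max, adds 1 for W1 → (0, 3, 0)
target: VC(#6) = (0, 3, 0)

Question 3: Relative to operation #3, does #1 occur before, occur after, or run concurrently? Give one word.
before

#1 spans [1,2], #3 spans [4,5]
resp(#1)=2 < inv(#3)=4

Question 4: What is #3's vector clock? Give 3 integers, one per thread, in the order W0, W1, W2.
(0, 1, 0)

root op #1, invoked 1: fresh clock plus W2's own tick → (0, 0, 1)
root op #3, invoked 4: fresh clock plus W1's own tick → (0, 1, 0)
root op #4, invoked 6: fresh clock plus W0's own tick → (1, 0, 0)
VC(#2, invoked at 3): max of VC(#1)=(0, 0, 1), then +1 on thread W2 → (0, 0, 2)
VC(#5, invoked at 9): max of VC(#3)=(0, 1, 0), then +1 on thread W1 → (0, 2, 0)
VC(#6, invoked at 11): max of VC(#5)=(0, 2, 0), then +1 on thread W1 → (0, 3, 0)
target: VC(#3) = (0, 1, 0)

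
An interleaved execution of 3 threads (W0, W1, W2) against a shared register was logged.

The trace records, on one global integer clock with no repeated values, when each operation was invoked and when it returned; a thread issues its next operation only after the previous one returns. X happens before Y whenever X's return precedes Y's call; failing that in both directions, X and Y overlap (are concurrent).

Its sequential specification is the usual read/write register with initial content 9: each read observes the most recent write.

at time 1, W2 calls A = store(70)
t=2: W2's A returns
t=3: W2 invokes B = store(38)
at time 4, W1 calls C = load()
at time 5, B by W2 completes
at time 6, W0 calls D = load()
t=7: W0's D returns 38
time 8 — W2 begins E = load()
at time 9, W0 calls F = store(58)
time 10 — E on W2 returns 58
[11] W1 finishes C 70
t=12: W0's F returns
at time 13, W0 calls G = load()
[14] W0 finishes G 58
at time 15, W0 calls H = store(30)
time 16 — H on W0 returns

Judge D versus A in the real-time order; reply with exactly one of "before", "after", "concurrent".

after

D spans [6,7], A spans [1,2]
resp(A)=2 < inv(D)=6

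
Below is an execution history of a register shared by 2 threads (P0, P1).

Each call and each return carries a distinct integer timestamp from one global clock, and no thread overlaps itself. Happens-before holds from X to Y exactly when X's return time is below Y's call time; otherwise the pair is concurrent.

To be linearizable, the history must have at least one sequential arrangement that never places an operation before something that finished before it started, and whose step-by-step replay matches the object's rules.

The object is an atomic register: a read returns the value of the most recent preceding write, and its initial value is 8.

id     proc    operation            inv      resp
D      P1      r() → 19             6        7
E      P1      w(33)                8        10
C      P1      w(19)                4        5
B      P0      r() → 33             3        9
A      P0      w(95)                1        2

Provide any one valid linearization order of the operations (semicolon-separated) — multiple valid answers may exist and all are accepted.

after step 1 (A w(95)): value 95
after step 2 (C w(19)): value 19
after step 3 (D r() → 19): value 19
after step 4 (E w(33)): value 33
after step 5 (B r() → 33): value 33

A; C; D; E; B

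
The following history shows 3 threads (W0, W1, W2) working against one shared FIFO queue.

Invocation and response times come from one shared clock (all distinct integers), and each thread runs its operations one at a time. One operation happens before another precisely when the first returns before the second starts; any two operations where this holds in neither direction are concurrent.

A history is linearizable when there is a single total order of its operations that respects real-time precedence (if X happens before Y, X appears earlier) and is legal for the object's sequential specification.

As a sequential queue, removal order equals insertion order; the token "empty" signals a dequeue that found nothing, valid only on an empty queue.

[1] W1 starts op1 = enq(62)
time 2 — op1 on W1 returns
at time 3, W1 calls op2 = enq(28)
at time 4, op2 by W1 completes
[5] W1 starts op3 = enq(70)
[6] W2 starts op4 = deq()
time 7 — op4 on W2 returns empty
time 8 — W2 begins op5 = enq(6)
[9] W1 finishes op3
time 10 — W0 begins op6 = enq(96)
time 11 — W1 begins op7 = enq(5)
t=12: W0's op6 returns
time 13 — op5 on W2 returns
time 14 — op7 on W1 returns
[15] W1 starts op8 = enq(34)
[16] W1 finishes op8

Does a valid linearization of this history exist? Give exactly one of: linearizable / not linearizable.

prefix check: 1..6 passes, 1..7 fails once op4's time-7 response joins
the completed operations (3 total) allow one real-time order; the FIFO queue replay rejects it
include/drop combinations of the 1 pending operation (op3) were all tried; none helps
sample order op1, op2, op4 (pending dropped) stalls at step 3 — op4 deq() → empty has no legal effect

not linearizable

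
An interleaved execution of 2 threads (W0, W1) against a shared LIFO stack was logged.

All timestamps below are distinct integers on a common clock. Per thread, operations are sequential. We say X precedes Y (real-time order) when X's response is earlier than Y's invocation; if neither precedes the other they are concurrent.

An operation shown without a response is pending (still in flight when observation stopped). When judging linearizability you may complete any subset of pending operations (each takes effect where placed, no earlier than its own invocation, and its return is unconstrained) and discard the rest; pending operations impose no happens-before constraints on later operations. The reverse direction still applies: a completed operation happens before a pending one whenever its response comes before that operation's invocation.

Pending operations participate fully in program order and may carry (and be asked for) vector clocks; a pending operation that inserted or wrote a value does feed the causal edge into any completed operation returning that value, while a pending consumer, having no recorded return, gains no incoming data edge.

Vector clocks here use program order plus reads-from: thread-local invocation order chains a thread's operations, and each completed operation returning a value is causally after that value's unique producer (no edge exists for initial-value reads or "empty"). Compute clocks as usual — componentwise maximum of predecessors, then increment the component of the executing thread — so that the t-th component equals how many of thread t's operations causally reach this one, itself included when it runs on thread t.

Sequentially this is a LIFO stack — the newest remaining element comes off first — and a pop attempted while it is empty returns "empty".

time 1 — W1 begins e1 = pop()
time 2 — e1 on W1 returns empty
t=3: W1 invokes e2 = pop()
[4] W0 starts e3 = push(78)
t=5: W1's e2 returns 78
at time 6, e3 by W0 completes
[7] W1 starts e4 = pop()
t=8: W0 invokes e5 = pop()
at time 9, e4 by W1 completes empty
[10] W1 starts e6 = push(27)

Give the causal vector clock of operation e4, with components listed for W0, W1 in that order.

e1, invoked 1, has no incoming edges; only W1's bump applies → (0, 1)
e3, invoked 4, has no incoming edges; only W0's bump applies → (1, 0)
e5 (invocation 8): componentwise max over VC(e3)=(1, 0), +1 at W0, giving (2, 0)
e2 (invocation 3): componentwise max over VC(e1)=(0, 1), VC(e3)=(1, 0), +1 at W1, giving (1, 2)
e4 (invocation 7): componentwise max over VC(e2)=(1, 2), +1 at W1, giving (1, 3)
e6 (invocation 10): componentwise max over VC(e4)=(1, 3), +1 at W1, giving (1, 4)
target: VC(e4) = (1, 3)

(1, 3)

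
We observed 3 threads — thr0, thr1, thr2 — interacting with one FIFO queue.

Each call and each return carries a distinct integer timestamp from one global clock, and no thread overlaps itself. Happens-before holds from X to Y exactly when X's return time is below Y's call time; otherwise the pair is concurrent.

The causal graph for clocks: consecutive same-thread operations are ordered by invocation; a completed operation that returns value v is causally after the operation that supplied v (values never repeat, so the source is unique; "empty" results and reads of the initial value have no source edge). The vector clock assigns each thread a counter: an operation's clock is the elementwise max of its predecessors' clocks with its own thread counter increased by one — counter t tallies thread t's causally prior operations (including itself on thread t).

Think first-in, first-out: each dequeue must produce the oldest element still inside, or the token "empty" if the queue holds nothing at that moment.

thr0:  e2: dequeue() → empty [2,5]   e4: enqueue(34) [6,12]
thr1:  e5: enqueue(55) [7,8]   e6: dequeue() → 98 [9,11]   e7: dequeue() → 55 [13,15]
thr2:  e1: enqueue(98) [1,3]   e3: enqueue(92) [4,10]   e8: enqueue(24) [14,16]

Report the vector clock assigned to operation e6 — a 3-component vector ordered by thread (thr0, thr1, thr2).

(0, 2, 1)

e1 (invocation 1): nothing precedes it; thr2's component alone gives (0, 0, 1)
e5 (invocation 7): nothing precedes it; thr1's component alone gives (0, 1, 0)
e2 (invocation 2): nothing precedes it; thr0's component alone gives (1, 0, 0)
merge at e3 (invoked 4): VC(e1)=(0, 0, 1), own-thread bump on thr2 → (0, 0, 2)
merge at e4 (invoked 6): VC(e2)=(1, 0, 0), own-thread bump on thr0 → (2, 0, 0)
merge at e8 (invoked 14): VC(e3)=(0, 0, 2), own-thread bump on thr2 → (0, 0, 3)
merge at e6 (invoked 9): VC(e1)=(0, 0, 1), VC(e5)=(0, 1, 0), own-thread bump on thr1 → (0, 2, 1)
merge at e7 (invoked 13): VC(e5)=(0, 1, 0), VC(e6)=(0, 2, 1), own-thread bump on thr1 → (0, 3, 1)
target: VC(e6) = (0, 2, 1)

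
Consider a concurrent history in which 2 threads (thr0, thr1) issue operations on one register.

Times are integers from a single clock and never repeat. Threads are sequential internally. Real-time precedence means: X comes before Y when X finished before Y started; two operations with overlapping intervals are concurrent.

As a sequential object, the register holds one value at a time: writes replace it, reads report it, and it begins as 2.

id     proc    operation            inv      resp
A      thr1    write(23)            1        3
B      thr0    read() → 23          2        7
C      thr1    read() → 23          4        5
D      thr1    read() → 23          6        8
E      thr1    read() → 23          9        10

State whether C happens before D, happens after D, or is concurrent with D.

before

C spans [4,5], D spans [6,8]
resp(C)=5 < inv(D)=6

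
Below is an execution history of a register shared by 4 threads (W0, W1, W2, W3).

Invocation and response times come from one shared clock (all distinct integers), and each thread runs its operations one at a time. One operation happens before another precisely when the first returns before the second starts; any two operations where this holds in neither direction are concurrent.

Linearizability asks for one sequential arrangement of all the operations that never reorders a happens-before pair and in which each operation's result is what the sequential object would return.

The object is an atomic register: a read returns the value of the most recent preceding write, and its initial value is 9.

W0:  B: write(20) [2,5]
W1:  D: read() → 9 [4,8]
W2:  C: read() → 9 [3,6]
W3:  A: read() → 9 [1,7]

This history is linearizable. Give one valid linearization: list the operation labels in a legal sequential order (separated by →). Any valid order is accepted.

A → C → D → B

1. A read() → 9, leaving value 9
2. C read() → 9, leaving value 9
3. D read() → 9, leaving value 9
4. B write(20), leaving value 20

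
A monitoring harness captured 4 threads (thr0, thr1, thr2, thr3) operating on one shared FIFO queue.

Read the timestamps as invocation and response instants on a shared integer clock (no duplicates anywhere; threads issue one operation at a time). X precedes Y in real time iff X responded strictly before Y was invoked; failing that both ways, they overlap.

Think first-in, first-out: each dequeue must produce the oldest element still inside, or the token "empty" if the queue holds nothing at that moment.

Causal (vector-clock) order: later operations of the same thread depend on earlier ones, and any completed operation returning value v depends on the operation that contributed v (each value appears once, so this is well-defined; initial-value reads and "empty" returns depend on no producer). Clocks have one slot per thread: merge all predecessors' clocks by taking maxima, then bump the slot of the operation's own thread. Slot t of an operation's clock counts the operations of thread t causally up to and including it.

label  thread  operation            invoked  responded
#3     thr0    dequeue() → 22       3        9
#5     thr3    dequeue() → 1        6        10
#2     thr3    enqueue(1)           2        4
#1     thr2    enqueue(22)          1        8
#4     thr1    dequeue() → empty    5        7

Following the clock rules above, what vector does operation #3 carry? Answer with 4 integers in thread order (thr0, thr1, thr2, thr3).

no predecessors for #2 (invoked 2): thr3 increments from zero → (0, 0, 0, 1)
no predecessors for #1 (invoked 1): thr2 increments from zero → (0, 0, 1, 0)
no predecessors for #4 (invoked 5): thr1 increments from zero → (0, 1, 0, 0)
merge at #5 (invoked 6): VC(#2)=(0, 0, 0, 1), own-thread bump on thr3 → (0, 0, 0, 2)
merge at #3 (invoked 3): VC(#1)=(0, 0, 1, 0), own-thread bump on thr0 → (1, 0, 1, 0)
target: VC(#3) = (1, 0, 1, 0)

(1, 0, 1, 0)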